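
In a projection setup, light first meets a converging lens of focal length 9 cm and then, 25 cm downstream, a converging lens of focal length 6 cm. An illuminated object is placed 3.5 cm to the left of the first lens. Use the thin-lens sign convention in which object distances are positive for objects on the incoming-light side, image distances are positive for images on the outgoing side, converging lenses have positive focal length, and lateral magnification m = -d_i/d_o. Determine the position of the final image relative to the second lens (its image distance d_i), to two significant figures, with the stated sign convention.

7.5 cm

Lens 1: 1/d_i1 = 1/f_1 - 1/d_o1 = 1/9 - 1/3.5 = -0.17460 cm^-1, so d_i1 = -5.727 cm.
With d_i1 < 0 the first image is virtual and lies on the object side; the object distance for lens 2 is d_o2 = 25 - (-5.727) = 30.727 cm.
Lens 2: 1/d_i2 = 1/f_2 - 1/d_o2 = 1/6 - 1/(30.727) = 0.13412 cm^-1, so d_i2 = 7.456 cm.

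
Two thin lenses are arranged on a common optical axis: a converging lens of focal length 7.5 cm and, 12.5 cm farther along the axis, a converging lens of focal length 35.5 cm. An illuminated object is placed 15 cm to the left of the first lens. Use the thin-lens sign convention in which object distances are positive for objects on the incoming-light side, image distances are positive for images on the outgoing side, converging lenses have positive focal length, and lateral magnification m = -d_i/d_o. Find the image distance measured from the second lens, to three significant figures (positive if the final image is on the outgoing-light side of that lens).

First lens: d_i1 = 1/(1/7.5 - 1/15) = 15.000 cm.
This image would form 15.000 cm past lens 1, i.e. 2.500 cm beyond lens 2, so it is a virtual object for lens 2: d_o2 = 12.5 - 15.000 = -2.500 cm.
Second lens: d_i2 = 1/(1/35.5 - 1/(-2.500)) = 2.336 cm.

2.34 cm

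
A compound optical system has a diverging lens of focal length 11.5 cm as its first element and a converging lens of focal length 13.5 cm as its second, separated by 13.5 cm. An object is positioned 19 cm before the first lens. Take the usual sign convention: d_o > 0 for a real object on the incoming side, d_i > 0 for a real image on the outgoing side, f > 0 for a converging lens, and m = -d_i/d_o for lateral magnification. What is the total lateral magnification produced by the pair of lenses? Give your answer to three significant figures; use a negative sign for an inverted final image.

Applying the thin-lens equation to the first lens, 1/(-11.5) = 1/19 + 1/d_i1, which gives d_i1 = -7.164 cm.
Its lateral magnification is m_1 = -d_i1/d_o1 = -(-7.164)/19 = 0.3770.
The intermediate image is virtual, 7.164 cm to the left of lens 1, so d_o2 = L - d_i1 = 13.5 - (-7.164) = 20.664 cm.
Applying the thin-lens equation again with f_2 = 13.5 cm and d_o2 = 20.664 cm gives d_i2 = 38.940 cm.
m_2 = -(38.940)/(20.664) = -1.8844.
The system's lateral magnification is m_1 m_2 = (0.3770)(-1.8844) = -0.7105.

-0.711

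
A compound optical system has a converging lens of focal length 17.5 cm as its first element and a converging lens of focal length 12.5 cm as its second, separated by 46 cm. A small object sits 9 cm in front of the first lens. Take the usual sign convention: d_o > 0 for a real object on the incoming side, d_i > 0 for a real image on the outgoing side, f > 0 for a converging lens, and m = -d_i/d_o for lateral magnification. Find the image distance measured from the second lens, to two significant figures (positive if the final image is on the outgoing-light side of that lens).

16 cm

Applying the thin-lens equation to the first lens, 1/17.5 = 1/9 + 1/d_i1, which gives d_i1 = -18.529 cm.
The intermediate image is virtual, 18.529 cm to the left of lens 1, so d_o2 = L - d_i1 = 46 - (-18.529) = 64.529 cm.
Applying the thin-lens equation again with f_2 = 12.5 cm and d_o2 = 64.529 cm gives d_i2 = 15.503 cm.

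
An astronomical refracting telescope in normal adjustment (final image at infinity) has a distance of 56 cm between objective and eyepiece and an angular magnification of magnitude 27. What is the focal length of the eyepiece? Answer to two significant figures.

2.0 cm

In normal adjustment the tube length equals f_obj + f_eye and |M| = f_obj/f_eye.
So f_obj = 27 f_eye and 27 f_eye + f_eye = 56 cm, giving f_eye = 56/28 = 2.000 cm and f_obj = 54.000 cm.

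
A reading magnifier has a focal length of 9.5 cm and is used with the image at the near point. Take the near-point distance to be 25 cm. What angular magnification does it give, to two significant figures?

M = 1 + D/f = 1 + 25/9.5 = 3.632.

3.6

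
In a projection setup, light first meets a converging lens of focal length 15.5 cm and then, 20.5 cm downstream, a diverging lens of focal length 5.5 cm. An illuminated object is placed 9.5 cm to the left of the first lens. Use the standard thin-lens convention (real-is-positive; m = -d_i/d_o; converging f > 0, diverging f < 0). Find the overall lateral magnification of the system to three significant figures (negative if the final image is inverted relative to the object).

Applying the thin-lens equation to the first lens, 1/15.5 = 1/9.5 + 1/d_i1, which gives d_i1 = -24.542 cm.
Its lateral magnification is m_1 = -d_i1/d_o1 = -(-24.542)/9.5 = 2.5833.
The intermediate image is virtual, 24.542 cm to the left of lens 1, so d_o2 = L - d_i1 = 20.5 - (-24.542) = 45.042 cm.
Applying the thin-lens equation again with f_2 = -5.5 cm and d_o2 = 45.042 cm gives d_i2 = -4.901 cm.
m_2 = -(-4.901)/(45.042) = 0.1088.
Overall magnification: m = m_1 m_2 = 0.2811.

0.281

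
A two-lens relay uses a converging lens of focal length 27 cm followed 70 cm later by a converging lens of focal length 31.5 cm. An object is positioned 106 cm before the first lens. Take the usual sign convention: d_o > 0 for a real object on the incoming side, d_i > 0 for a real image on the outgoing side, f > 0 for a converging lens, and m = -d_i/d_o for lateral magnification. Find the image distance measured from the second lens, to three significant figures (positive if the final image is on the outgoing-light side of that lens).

468 cm

Applying the thin-lens equation to the first lens, 1/27 = 1/106 + 1/d_i1, which gives d_i1 = 36.228 cm.
The intermediate image is 36.228 cm to the right of lens 1, so d_o2 = L - d_i1 = 70 - 36.228 = 33.772 cm.
Applying the thin-lens equation again with f_2 = 31.5 cm and d_o2 = 33.772 cm gives d_i2 = 468.201 cm.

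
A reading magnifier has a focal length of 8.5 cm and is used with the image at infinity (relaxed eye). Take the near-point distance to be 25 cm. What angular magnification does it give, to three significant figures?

2.94

M = D/f = 25/8.5 = 2.941.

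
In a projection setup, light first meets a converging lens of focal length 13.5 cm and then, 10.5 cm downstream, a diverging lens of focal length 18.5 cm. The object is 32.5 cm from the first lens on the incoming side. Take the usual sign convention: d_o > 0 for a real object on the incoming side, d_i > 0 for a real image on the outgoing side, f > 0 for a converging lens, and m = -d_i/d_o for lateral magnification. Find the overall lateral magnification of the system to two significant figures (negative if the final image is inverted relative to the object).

-2.2

First lens: d_i1 = 1/(1/13.5 - 1/32.5) = 23.092 cm.
m_1 = -(23.092)/32.5 = -0.7105.
This image would form 23.092 cm past lens 1, i.e. 12.592 cm beyond lens 2, so it is a virtual object for lens 2: d_o2 = 10.5 - 23.092 = -12.592 cm.
Second lens: d_i2 = 1/(1/(-18.5) - 1/(-12.592)) = 39.431 cm.
m_2 = -(39.431)/(-12.592) = 3.1314.
Total m = m_1 x m_2 = (-0.7105)(3.1314) = -2.2249.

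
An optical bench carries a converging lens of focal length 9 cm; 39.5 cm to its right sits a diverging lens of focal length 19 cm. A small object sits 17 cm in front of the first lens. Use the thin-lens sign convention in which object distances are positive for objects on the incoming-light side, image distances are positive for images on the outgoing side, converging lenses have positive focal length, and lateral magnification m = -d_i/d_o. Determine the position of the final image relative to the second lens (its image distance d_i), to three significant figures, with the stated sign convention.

Applying the thin-lens equation to the first lens, 1/9 = 1/17 + 1/d_i1, which gives d_i1 = 19.125 cm.
Object distance for lens 2: d_o2 = 39.5 - 19.125 = 20.375 cm.
Applying the thin-lens equation again with f_2 = -19 cm and d_o2 = 20.375 cm gives d_i2 = -9.832 cm.

-9.83 cm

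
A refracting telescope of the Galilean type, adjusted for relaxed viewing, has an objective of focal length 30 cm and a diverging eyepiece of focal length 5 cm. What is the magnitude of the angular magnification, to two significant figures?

|M| = f_obj/|f_eye| = 30/5 = 6.000.

6.0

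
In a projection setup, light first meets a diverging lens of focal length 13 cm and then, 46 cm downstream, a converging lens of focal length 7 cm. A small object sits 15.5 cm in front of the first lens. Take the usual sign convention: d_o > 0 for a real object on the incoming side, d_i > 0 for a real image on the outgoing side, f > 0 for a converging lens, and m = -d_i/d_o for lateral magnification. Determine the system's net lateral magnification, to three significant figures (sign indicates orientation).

-0.0693

Lens 1: 1/d_i1 = 1/f_1 - 1/d_o1 = 1/(-13) - 1/15.5 = -0.14144 cm^-1, so d_i1 = -7.070 cm.
m_1 = -(-7.070)/15.5 = 0.4561.
The intermediate image is virtual, 7.070 cm to the left of lens 1, so d_o2 = L - d_i1 = 46 - (-7.070) = 53.070 cm.
Lens 2: 1/d_i2 = 1/f_2 - 1/d_o2 = 1/7 - 1/(53.070) = 0.12401 cm^-1, so d_i2 = 8.064 cm.
m_2 = -(8.064)/(53.070) = -0.1519.
Total m = m_1 x m_2 = (0.4561)(-0.1519) = -0.0693.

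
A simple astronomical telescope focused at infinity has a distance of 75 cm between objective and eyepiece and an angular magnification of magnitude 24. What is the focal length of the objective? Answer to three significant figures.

72.0 cm

In normal adjustment the tube length equals f_obj + f_eye and |M| = f_obj/f_eye.
So f_obj = 24 f_eye and 24 f_eye + f_eye = 75 cm, giving f_eye = 75/25 = 3.000 cm and f_obj = 72.000 cm.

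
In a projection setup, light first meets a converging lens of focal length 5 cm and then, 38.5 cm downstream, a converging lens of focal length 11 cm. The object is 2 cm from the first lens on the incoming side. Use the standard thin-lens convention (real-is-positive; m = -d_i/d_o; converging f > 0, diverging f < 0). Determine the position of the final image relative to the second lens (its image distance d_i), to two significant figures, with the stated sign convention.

15 cm

Applying the thin-lens equation to the first lens, 1/5 = 1/2 + 1/d_i1, which gives d_i1 = -3.333 cm.
With d_i1 < 0 the first image is virtual and lies on the object side; the object distance for lens 2 is d_o2 = 38.5 - (-3.333) = 41.833 cm.
Applying the thin-lens equation again with f_2 = 11 cm and d_o2 = 41.833 cm gives d_i2 = 14.924 cm.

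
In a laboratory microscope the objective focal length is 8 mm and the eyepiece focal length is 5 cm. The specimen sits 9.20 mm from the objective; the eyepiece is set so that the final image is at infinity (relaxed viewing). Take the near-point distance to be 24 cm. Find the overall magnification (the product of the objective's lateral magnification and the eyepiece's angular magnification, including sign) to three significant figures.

Convert to cm: f_obj = 8 mm = 0.8 cm; d_o = 9.20 mm = 0.92 cm.
Objective: 1/d_i = 1/f_obj - 1/d_o = 1/0.8 - 1/0.92 = 0.16304 cm^-1, so d_i = 6.133 cm.
m_obj = -d_i/d_o = -6.133/0.92 = -6.667.
Eyepiece angular magnification (image at infinity): M_eye = D/f_e = 24/5 = 4.800.
Overall M = m_obj x M_eye = (-6.667)(4.800) = -32.00.

-32.0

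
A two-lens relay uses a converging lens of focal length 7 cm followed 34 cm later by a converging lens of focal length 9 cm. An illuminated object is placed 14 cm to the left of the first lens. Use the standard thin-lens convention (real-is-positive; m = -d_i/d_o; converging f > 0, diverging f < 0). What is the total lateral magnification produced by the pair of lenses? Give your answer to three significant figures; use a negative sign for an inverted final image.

0.818

Lens 1: 1/d_i1 = 1/f_1 - 1/d_o1 = 1/7 - 1/14 = 0.07143 cm^-1, so d_i1 = 14.000 cm.
m_1 = -(14.000)/14 = -1.0000.
Object distance for lens 2: d_o2 = 34 - 14.000 = 20.000 cm.
Lens 2: 1/d_i2 = 1/f_2 - 1/d_o2 = 1/9 - 1/(20.000) = 0.06111 cm^-1, so d_i2 = 16.364 cm.
m_2 = -(16.364)/(20.000) = -0.8182.
Overall magnification: m = m_1 m_2 = 0.8182.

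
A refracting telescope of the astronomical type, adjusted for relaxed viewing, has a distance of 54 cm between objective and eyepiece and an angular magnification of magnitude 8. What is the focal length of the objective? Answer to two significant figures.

48 cm

In normal adjustment the tube length equals f_obj + f_eye and |M| = f_obj/f_eye.
So f_obj = 8 f_eye and 8 f_eye + f_eye = 54 cm, giving f_eye = 54/9 = 6.000 cm and f_obj = 48.000 cm.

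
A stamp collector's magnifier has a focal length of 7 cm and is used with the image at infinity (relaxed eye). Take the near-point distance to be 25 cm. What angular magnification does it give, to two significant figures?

3.6

M = D/f = 25/7 = 3.571.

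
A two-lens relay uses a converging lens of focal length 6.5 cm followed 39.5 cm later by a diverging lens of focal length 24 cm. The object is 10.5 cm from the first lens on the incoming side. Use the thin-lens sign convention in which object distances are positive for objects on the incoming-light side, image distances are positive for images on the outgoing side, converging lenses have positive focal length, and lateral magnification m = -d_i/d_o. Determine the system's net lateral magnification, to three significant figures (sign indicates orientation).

-0.840

Lens 1: 1/d_i1 = 1/f_1 - 1/d_o1 = 1/6.5 - 1/10.5 = 0.05861 cm^-1, so d_i1 = 17.062 cm.
m_1 = -(17.062)/10.5 = -1.6250.
The intermediate image is 17.062 cm to the right of lens 1, so d_o2 = L - d_i1 = 39.5 - 17.062 = 22.438 cm.
Lens 2: 1/d_i2 = 1/f_2 - 1/d_o2 = 1/(-24) - 1/(22.438) = -0.08623 cm^-1, so d_i2 = -11.596 cm.
m_2 = -(-11.596)/(22.438) = 0.5168.
Total m = m_1 x m_2 = (-1.6250)(0.5168) = -0.8398.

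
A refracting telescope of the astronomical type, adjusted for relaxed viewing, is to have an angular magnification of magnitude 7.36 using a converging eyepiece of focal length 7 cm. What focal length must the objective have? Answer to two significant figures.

|M| = f_obj/|f_eye|, so f_obj = |M| x |f_eye| = 7.36 x 7 = 51.520 cm.

52 cm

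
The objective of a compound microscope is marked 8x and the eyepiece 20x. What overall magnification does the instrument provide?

160

The overall magnification of a compound microscope is the product of the objective and eyepiece magnifications:
M = M_obj x M_eye = 8 x 20 = 160.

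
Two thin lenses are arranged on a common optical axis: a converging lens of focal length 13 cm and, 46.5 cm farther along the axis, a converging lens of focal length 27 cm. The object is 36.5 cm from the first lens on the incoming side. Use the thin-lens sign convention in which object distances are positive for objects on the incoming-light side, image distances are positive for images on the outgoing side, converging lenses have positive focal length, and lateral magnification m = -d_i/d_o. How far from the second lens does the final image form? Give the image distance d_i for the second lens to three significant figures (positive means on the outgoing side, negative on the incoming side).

-1030 cm

Applying the thin-lens equation to the first lens, 1/13 = 1/36.5 + 1/d_i1, which gives d_i1 = 20.191 cm.
That image sits 26.309 cm in front of the second lens, so d_o2 = 26.309 cm.
Applying the thin-lens equation again with f_2 = 27 cm and d_o2 = 26.309 cm gives d_i2 = -1027.246 cm.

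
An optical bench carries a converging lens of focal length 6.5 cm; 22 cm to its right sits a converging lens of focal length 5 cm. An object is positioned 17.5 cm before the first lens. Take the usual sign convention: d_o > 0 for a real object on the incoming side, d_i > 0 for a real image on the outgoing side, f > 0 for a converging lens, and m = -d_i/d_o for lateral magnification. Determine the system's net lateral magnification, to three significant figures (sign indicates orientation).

0.444

Applying the thin-lens equation to the first lens, 1/6.5 = 1/17.5 + 1/d_i1, which gives d_i1 = 10.341 cm.
Its lateral magnification is m_1 = -d_i1/d_o1 = -(10.341)/17.5 = -0.5909.
The intermediate image is 10.341 cm to the right of lens 1, so d_o2 = L - d_i1 = 22 - 10.341 = 11.659 cm.
Applying the thin-lens equation again with f_2 = 5 cm and d_o2 = 11.659 cm gives d_i2 = 8.754 cm.
m_2 = -(8.754)/(11.659) = -0.7509.
Overall magnification: m = m_1 m_2 = 0.4437.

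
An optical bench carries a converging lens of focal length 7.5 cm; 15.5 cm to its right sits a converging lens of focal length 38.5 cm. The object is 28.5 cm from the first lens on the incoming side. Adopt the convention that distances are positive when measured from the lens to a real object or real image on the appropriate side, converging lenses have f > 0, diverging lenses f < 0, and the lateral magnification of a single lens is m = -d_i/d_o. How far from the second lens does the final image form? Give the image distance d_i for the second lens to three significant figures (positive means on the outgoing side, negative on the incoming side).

-6.17 cm

First lens: d_i1 = 1/(1/7.5 - 1/28.5) = 10.179 cm.
That image sits 5.321 cm in front of the second lens, so d_o2 = 5.321 cm.
Second lens: d_i2 = 1/(1/38.5 - 1/(5.321)) = -6.175 cm.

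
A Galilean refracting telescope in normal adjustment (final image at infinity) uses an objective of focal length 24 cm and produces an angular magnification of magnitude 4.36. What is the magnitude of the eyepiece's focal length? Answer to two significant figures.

|M| = f_obj/|f_eye|, so |f_eye| = f_obj/|M| = 24/4.36 = 5.505 cm.
(The eyepiece is diverging, so its signed focal length is -5.505 cm.)

5.5 cm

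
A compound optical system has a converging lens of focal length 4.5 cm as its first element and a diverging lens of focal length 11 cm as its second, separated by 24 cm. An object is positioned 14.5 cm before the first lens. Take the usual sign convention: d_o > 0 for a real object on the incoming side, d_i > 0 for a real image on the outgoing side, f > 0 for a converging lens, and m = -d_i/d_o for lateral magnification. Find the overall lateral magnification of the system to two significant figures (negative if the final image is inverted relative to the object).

-0.17

Lens 1: 1/d_i1 = 1/f_1 - 1/d_o1 = 1/4.5 - 1/14.5 = 0.15326 cm^-1, so d_i1 = 6.525 cm.
m_1 = -(6.525)/14.5 = -0.4500.
The intermediate image is 6.525 cm to the right of lens 1, so d_o2 = L - d_i1 = 24 - 6.525 = 17.475 cm.
Lens 2: 1/d_i2 = 1/f_2 - 1/d_o2 = 1/(-11) - 1/(17.475) = -0.14813 cm^-1, so d_i2 = -6.751 cm.
m_2 = -(-6.751)/(17.475) = 0.3863.
Overall magnification: m = m_1 m_2 = -0.1738.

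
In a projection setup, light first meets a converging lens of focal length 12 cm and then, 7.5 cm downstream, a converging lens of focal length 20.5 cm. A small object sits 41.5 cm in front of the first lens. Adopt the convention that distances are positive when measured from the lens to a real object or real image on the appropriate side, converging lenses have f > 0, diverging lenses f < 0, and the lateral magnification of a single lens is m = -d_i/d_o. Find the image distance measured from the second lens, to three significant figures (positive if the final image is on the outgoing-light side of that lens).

6.44 cm

Lens 1: 1/d_i1 = 1/f_1 - 1/d_o1 = 1/12 - 1/41.5 = 0.05924 cm^-1, so d_i1 = 16.881 cm.
This image would form 16.881 cm past lens 1, i.e. 9.381 cm beyond lens 2, so it is a virtual object for lens 2: d_o2 = 7.5 - 16.881 = -9.381 cm.
Lens 2: 1/d_i2 = 1/f_2 - 1/d_o2 = 1/20.5 - 1/(-9.381) = 0.15537 cm^-1, so d_i2 = 6.436 cm.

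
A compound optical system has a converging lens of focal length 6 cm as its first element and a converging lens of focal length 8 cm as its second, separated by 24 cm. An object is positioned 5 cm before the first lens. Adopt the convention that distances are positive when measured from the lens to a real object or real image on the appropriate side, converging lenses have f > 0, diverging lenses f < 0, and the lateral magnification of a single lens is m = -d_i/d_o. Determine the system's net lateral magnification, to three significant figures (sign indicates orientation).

Applying the thin-lens equation to the first lens, 1/6 = 1/5 + 1/d_i1, which gives d_i1 = -30.000 cm.
Its lateral magnification is m_1 = -d_i1/d_o1 = -(-30.000)/5 = 6.0000.
The intermediate image is virtual, 30.000 cm to the left of lens 1, so d_o2 = L - d_i1 = 24 - (-30.000) = 54.000 cm.
Applying the thin-lens equation again with f_2 = 8 cm and d_o2 = 54.000 cm gives d_i2 = 9.391 cm.
m_2 = -(9.391)/(54.000) = -0.1739.
Overall magnification: m = m_1 m_2 = -1.0435.

-1.04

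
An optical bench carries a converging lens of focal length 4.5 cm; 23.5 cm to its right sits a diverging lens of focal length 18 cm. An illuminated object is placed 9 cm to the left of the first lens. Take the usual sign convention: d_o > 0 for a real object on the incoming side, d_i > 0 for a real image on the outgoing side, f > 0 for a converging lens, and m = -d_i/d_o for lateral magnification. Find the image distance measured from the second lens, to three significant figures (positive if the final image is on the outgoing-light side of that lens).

-8.03 cm

Applying the thin-lens equation to the first lens, 1/4.5 = 1/9 + 1/d_i1, which gives d_i1 = 9.000 cm.
Object distance for lens 2: d_o2 = 23.5 - 9.000 = 14.500 cm.
Applying the thin-lens equation again with f_2 = -18 cm and d_o2 = 14.500 cm gives d_i2 = -8.031 cm.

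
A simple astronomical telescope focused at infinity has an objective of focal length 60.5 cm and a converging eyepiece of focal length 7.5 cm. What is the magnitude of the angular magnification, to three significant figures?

|M| = f_obj/|f_eye| = 60.5/7.5 = 8.067.

8.07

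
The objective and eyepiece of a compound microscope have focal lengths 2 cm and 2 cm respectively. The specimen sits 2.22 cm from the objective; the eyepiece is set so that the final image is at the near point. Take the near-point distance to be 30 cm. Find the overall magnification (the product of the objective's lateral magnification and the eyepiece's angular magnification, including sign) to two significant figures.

-150

Objective: 1/d_i = 1/f_obj - 1/d_o = 1/2 - 1/2.22 = 0.04955 cm^-1, so d_i = 20.182 cm.
m_obj = -d_i/d_o = -20.182/2.22 = -9.091.
Eyepiece angular magnification (image at near point): M_eye = 1 + D/f_e = 1 + 30/2 = 16.000.
Overall M = m_obj x M_eye = (-9.091)(16.000) = -145.45.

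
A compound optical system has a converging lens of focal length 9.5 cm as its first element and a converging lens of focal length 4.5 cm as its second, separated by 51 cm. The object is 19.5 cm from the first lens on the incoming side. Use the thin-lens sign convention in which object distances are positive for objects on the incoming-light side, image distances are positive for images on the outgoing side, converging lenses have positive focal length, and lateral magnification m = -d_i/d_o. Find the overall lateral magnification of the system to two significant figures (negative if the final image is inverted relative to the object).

Applying the thin-lens equation to the first lens, 1/9.5 = 1/19.5 + 1/d_i1, which gives d_i1 = 18.525 cm.
Its lateral magnification is m_1 = -d_i1/d_o1 = -(18.525)/19.5 = -0.9500.
That image sits 32.475 cm in front of the second lens, so d_o2 = 32.475 cm.
Applying the thin-lens equation again with f_2 = 4.5 cm and d_o2 = 32.475 cm gives d_i2 = 5.224 cm.
m_2 = -(5.224)/(32.475) = -0.1609.
The system's lateral magnification is m_1 m_2 = (-0.9500)(-0.1609) = 0.1528.

0.15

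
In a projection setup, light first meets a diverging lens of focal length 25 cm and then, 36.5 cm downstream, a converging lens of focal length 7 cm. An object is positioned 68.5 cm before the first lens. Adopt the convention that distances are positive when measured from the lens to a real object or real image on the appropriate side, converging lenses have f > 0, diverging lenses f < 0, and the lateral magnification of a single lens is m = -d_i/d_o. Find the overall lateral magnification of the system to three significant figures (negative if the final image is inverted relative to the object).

-0.0391

First lens: d_i1 = 1/(1/(-25) - 1/68.5) = -18.316 cm.
m_1 = -(-18.316)/68.5 = 0.2674.
The intermediate image is virtual, 18.316 cm to the left of lens 1, so d_o2 = L - d_i1 = 36.5 - (-18.316) = 54.816 cm.
Second lens: d_i2 = 1/(1/7 - 1/(54.816)) = 8.025 cm.
m_2 = -(8.025)/(54.816) = -0.1464.
Total m = m_1 x m_2 = (0.2674)(-0.1464) = -0.0391.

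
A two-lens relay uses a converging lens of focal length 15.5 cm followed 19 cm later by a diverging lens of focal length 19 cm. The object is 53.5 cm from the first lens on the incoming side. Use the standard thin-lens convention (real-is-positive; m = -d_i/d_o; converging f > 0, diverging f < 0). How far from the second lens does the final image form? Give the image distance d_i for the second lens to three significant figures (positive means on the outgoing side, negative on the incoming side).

3.31 cm

First lens: d_i1 = 1/(1/15.5 - 1/53.5) = 21.822 cm.
This image would form 21.822 cm past lens 1, i.e. 2.822 cm beyond lens 2, so it is a virtual object for lens 2: d_o2 = 19 - 21.822 = -2.822 cm.
Second lens: d_i2 = 1/(1/(-19) - 1/(-2.822)) = 3.315 cm.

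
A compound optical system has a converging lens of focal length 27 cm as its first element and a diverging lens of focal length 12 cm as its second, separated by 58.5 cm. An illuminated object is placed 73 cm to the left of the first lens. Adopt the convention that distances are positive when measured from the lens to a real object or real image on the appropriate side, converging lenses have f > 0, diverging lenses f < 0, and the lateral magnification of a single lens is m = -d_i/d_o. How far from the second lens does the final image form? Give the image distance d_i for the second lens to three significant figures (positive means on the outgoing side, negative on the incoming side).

-6.79 cm

Lens 1: 1/d_i1 = 1/f_1 - 1/d_o1 = 1/27 - 1/73 = 0.02334 cm^-1, so d_i1 = 42.848 cm.
That image sits 15.652 cm in front of the second lens, so d_o2 = 15.652 cm.
Lens 2: 1/d_i2 = 1/f_2 - 1/d_o2 = 1/(-12) - 1/(15.652) = -0.14722 cm^-1, so d_i2 = -6.792 cm.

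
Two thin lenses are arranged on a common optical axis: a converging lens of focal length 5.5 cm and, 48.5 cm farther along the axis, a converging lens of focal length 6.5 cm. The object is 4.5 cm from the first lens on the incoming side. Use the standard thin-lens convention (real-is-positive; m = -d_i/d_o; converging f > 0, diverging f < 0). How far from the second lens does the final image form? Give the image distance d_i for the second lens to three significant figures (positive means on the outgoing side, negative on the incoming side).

First lens: d_i1 = 1/(1/5.5 - 1/4.5) = -24.750 cm.
The intermediate image is virtual, 24.750 cm to the left of lens 1, so d_o2 = L - d_i1 = 48.5 - (-24.750) = 73.250 cm.
Second lens: d_i2 = 1/(1/6.5 - 1/(73.250)) = 7.133 cm.

7.13 cm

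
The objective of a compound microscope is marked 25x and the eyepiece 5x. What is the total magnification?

The overall magnification of a compound microscope is the product of the objective and eyepiece magnifications:
M = M_obj x M_eye = 25 x 5 = 125.

125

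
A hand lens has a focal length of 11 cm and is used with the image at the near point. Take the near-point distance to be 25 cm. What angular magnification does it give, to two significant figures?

3.3

M = 1 + D/f = 1 + 25/11 = 3.273.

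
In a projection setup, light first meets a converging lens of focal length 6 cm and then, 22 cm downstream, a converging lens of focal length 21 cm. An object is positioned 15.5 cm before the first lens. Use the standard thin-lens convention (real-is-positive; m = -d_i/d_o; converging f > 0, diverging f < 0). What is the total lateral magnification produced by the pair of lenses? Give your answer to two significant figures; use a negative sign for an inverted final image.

Lens 1: 1/d_i1 = 1/f_1 - 1/d_o1 = 1/6 - 1/15.5 = 0.10215 cm^-1, so d_i1 = 9.789 cm.
m_1 = -(9.789)/15.5 = -0.6316.
That image sits 12.211 cm in front of the second lens, so d_o2 = 12.211 cm.
Lens 2: 1/d_i2 = 1/f_2 - 1/d_o2 = 1/21 - 1/(12.211) = -0.03428 cm^-1, so d_i2 = -29.174 cm.
m_2 = -(-29.174)/(12.211) = 2.3892.
Overall magnification: m = m_1 m_2 = -1.5090.

-1.5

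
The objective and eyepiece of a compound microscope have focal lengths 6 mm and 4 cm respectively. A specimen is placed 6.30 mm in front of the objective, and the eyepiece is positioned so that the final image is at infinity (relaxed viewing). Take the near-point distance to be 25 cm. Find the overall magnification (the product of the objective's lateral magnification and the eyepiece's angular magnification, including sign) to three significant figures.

Convert to cm: f_obj = 6 mm = 0.6 cm; d_o = 6.30 mm = 0.63 cm.
Objective: 1/d_i = 1/f_obj - 1/d_o = 1/0.6 - 1/0.63 = 0.07937 cm^-1, so d_i = 12.600 cm.
m_obj = -d_i/d_o = -12.600/0.63 = -20.000.
Eyepiece angular magnification (image at infinity): M_eye = D/f_e = 25/4 = 6.250.
Overall M = m_obj x M_eye = (-20.000)(6.250) = -125.00.

-125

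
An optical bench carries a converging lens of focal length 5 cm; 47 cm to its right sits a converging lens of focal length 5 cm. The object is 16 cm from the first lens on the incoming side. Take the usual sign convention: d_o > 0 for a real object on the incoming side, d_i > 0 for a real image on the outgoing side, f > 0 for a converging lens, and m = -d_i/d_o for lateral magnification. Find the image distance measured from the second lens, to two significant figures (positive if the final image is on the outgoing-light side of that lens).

5.7 cm

First lens: d_i1 = 1/(1/5 - 1/16) = 7.273 cm.
That image sits 39.727 cm in front of the second lens, so d_o2 = 39.727 cm.
Second lens: d_i2 = 1/(1/5 - 1/(39.727)) = 5.720 cm.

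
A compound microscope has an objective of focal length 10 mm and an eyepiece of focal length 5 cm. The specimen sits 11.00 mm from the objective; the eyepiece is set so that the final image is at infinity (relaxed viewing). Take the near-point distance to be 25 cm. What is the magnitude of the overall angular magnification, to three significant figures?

Convert to cm: f_obj = 10 mm = 1 cm; d_o = 11.00 mm = 1.10 cm.
Objective: 1/d_i = 1/f_obj - 1/d_o = 1/1 - 1/1.10 = 0.09091 cm^-1, so d_i = 11.000 cm.
m_obj = -d_i/d_o = -11.000/1.10 = -10.000.
Eyepiece angular magnification (image at infinity): M_eye = D/f_e = 25/5 = 5.000.
Overall M = m_obj x M_eye = (-10.000)(5.000) = -50.00.
|M| = 50.00.

50.0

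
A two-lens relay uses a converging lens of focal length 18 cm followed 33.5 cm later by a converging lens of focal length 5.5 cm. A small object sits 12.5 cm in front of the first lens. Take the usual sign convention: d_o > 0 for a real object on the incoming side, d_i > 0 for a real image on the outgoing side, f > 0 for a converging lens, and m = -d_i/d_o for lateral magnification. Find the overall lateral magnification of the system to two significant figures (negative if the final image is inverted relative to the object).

-0.26

Lens 1: 1/d_i1 = 1/f_1 - 1/d_o1 = 1/18 - 1/12.5 = -0.02444 cm^-1, so d_i1 = -40.909 cm.
m_1 = -(-40.909)/12.5 = 3.2727.
With d_i1 < 0 the first image is virtual and lies on the object side; the object distance for lens 2 is d_o2 = 33.5 - (-40.909) = 74.409 cm.
Lens 2: 1/d_i2 = 1/f_2 - 1/d_o2 = 1/5.5 - 1/(74.409) = 0.16838 cm^-1, so d_i2 = 5.939 cm.
m_2 = -(5.939)/(74.409) = -0.0798.
Overall magnification: m = m_1 m_2 = -0.2612.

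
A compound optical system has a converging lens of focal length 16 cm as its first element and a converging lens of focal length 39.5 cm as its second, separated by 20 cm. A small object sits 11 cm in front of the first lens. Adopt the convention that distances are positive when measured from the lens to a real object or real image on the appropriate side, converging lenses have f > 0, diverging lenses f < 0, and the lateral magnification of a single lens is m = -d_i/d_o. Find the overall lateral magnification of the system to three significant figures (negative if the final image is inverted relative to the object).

-8.05

First lens: d_i1 = 1/(1/16 - 1/11) = -35.200 cm.
m_1 = -(-35.200)/11 = 3.2000.
The intermediate image is virtual, 35.200 cm to the left of lens 1, so d_o2 = L - d_i1 = 20 - (-35.200) = 55.200 cm.
Second lens: d_i2 = 1/(1/39.5 - 1/(55.200)) = 138.879 cm.
m_2 = -(138.879)/(55.200) = -2.5159.
The system's lateral magnification is m_1 m_2 = (3.2000)(-2.5159) = -8.0510.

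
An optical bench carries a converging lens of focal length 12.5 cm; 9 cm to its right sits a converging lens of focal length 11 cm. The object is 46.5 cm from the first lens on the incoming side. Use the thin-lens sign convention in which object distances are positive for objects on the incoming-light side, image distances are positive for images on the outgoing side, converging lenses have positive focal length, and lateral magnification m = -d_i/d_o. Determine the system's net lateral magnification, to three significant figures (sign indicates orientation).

Lens 1: 1/d_i1 = 1/f_1 - 1/d_o1 = 1/12.5 - 1/46.5 = 0.05849 cm^-1, so d_i1 = 17.096 cm.
m_1 = -(17.096)/46.5 = -0.3676.
This image would form 17.096 cm past lens 1, i.e. 8.096 cm beyond lens 2, so it is a virtual object for lens 2: d_o2 = 9 - 17.096 = -8.096 cm.
Lens 2: 1/d_i2 = 1/f_2 - 1/d_o2 = 1/11 - 1/(-8.096) = 0.21443 cm^-1, so d_i2 = 4.663 cm.
m_2 = -(4.663)/(-8.096) = 0.5760.
The system's lateral magnification is m_1 m_2 = (-0.3676)(0.5760) = -0.2118.

-0.212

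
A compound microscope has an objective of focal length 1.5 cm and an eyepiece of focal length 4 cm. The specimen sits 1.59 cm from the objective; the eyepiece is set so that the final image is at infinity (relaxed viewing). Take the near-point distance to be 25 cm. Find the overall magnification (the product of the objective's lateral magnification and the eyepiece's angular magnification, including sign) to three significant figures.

Objective: 1/d_i = 1/f_obj - 1/d_o = 1/1.5 - 1/1.59 = 0.03774 cm^-1, so d_i = 26.500 cm.
m_obj = -d_i/d_o = -26.500/1.59 = -16.667.
Eyepiece angular magnification (image at infinity): M_eye = D/f_e = 25/4 = 6.250.
Overall M = m_obj x M_eye = (-16.667)(6.250) = -104.17.

-104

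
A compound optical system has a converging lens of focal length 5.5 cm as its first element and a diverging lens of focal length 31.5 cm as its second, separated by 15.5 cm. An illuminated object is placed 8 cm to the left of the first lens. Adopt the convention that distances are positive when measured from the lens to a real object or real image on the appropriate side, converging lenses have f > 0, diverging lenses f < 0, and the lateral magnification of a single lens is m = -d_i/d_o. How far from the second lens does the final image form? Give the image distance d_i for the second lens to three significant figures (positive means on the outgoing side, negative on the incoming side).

2.25 cm

Applying the thin-lens equation to the first lens, 1/5.5 = 1/8 + 1/d_i1, which gives d_i1 = 17.600 cm.
Since 17.600 cm > 15.5 cm, the first image lies past the second lens and serves as a virtual object: d_o2 = L - d_i1 = -2.100 cm.
Applying the thin-lens equation again with f_2 = -31.5 cm and d_o2 = -2.100 cm gives d_i2 = 2.250 cm.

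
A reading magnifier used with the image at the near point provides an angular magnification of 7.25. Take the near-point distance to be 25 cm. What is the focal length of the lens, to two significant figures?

For the image at the near point, M = 1 + D/f.
f = D/(M - 1) = 25/(7.25 - 1) = 4.000 cm.

4.0 cm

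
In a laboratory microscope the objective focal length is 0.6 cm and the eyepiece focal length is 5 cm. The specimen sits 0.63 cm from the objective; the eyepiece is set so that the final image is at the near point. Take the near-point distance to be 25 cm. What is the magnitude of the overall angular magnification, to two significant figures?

Objective: 1/d_i = 1/f_obj - 1/d_o = 1/0.6 - 1/0.63 = 0.07937 cm^-1, so d_i = 12.600 cm.
m_obj = -d_i/d_o = -12.600/0.63 = -20.000.
Eyepiece angular magnification (image at near point): M_eye = 1 + D/f_e = 1 + 25/5 = 6.000.
Overall M = m_obj x M_eye = (-20.000)(6.000) = -120.00.
|M| = 120.00.

120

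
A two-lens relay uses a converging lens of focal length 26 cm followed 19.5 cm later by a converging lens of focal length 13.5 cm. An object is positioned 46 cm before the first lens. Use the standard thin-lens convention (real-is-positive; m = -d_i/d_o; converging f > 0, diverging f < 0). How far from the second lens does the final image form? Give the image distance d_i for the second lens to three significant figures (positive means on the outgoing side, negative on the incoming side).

10.1 cm

Applying the thin-lens equation to the first lens, 1/26 = 1/46 + 1/d_i1, which gives d_i1 = 59.800 cm.
This image would form 59.800 cm past lens 1, i.e. 40.300 cm beyond lens 2, so it is a virtual object for lens 2: d_o2 = 19.5 - 59.800 = -40.300 cm.
Applying the thin-lens equation again with f_2 = 13.5 cm and d_o2 = -40.300 cm gives d_i2 = 10.112 cm.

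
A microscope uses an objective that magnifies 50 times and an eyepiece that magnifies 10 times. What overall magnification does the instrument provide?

500

The overall magnification of a compound microscope is the product of the objective and eyepiece magnifications:
M = M_obj x M_eye = 50 x 10 = 500.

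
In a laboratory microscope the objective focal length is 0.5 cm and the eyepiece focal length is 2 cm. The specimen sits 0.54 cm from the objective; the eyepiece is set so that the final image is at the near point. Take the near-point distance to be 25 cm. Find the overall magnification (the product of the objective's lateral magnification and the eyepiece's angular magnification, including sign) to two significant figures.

Objective: 1/d_i = 1/f_obj - 1/d_o = 1/0.5 - 1/0.54 = 0.14815 cm^-1, so d_i = 6.750 cm.
m_obj = -d_i/d_o = -6.750/0.54 = -12.500.
Eyepiece angular magnification (image at near point): M_eye = 1 + D/f_e = 1 + 25/2 = 13.500.
Overall M = m_obj x M_eye = (-12.500)(13.500) = -168.75.

-170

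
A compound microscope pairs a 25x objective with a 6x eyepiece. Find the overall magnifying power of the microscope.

150

The overall magnification of a compound microscope is the product of the objective and eyepiece magnifications:
M = M_obj x M_eye = 25 x 6 = 150.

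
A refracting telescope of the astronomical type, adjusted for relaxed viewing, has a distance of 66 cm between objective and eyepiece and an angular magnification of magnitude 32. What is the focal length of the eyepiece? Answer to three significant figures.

In normal adjustment the tube length equals f_obj + f_eye and |M| = f_obj/f_eye.
So f_obj = 32 f_eye and 32 f_eye + f_eye = 66 cm, giving f_eye = 66/33 = 2.000 cm and f_obj = 64.000 cm.

2.00 cm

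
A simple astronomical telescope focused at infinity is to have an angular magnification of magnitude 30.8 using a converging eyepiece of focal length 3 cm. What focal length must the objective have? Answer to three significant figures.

|M| = f_obj/|f_eye|, so f_obj = |M| x |f_eye| = 30.8 x 3 = 92.400 cm.

92.4 cm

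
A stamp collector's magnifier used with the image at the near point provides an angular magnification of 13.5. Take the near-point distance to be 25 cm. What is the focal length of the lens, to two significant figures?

2.0 cm

For the image at the near point, M = 1 + D/f.
f = D/(M - 1) = 25/(13.5 - 1) = 2.000 cm.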